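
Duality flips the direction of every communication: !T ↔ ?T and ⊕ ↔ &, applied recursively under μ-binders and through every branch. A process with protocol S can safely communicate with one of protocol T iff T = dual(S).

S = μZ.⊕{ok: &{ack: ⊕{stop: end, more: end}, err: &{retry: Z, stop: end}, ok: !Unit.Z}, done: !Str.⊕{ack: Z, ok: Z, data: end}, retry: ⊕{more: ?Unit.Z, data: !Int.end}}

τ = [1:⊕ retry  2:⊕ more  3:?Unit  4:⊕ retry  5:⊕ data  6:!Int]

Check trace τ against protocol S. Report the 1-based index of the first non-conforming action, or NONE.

NONE

@1 ⊕ retry  ok  residual = ⊕{more: ?Unit.μZ.…, data: !Int.end}
@2 ⊕ more  ok  residual = ?Unit.μZ.…
@3 ?Unit  ok  residual = μZ.…
@4 ⊕ retry  ok  residual = ⊕{more: ?Unit.μZ.…, data: !Int.end}
@5 ⊕ data  ok  residual = !Int.end
@6 !Int  ok  residual = end
all 6 steps conform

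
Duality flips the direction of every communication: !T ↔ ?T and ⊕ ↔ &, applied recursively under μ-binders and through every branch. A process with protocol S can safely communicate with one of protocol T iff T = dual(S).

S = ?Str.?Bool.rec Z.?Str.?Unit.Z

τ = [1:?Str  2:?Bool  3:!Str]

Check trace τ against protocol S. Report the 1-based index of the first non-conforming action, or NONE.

3

[1] ?Str  match  residual = ?Bool.rec Z.…
[2] ?Bool  match  residual = rec Z.…
[3] got !Str, protocol expects ?Str  ✗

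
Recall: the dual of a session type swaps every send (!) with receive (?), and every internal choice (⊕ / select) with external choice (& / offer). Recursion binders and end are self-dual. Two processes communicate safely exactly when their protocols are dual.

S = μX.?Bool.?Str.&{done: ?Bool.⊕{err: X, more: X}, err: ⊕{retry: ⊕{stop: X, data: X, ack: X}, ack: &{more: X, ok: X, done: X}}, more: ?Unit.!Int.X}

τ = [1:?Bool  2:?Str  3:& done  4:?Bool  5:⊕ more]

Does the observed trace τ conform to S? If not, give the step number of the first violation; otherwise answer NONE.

@1 ?Bool  ok  now at ?Str.&{done: ?Bool.⊕{err: μX.…, more: μX.…}, err: ⊕{retry: ⊕{stop: μX.…, data: μX.…, ack: μX.…}, ack: &{more: μX.…, ok: μX.…, done: μX.…}}, more: ?Unit.!Int.μX.…}
@2 ?Str  ok  now at &{done: ?Bool.⊕{err: μX.…, more: μX.…}, err: ⊕{retry: ⊕{stop: μX.…, data: μX.…, ack: μX.…}, ack: &{more: μX.…, ok: μX.…, done: μX.…}}, more: ?Unit.!Int.μX.…}
@3 & done  ok  now at ?Bool.⊕{err: μX.…, more: μX.…}
@4 ?Bool  ok  now at ⊕{err: μX.…, more: μX.…}
@5 ⊕ more  ok  now at μX.…
trace exhausted — no violation

NONE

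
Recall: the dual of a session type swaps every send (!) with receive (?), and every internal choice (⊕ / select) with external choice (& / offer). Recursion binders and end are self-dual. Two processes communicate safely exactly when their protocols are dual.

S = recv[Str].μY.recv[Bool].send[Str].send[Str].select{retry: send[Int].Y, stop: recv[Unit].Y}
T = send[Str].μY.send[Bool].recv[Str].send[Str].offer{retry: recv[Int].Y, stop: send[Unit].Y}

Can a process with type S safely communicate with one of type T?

recv[Str] ‖ send[Str]  match
  μY ‖ μY  match (μ self-dual)
    recv[Bool] ‖ send[Bool]  match
      send[Str] ‖ recv[Str]  match
        send[Str] ‖ send[Str]  ✗ same direction on both sides — not dual

NO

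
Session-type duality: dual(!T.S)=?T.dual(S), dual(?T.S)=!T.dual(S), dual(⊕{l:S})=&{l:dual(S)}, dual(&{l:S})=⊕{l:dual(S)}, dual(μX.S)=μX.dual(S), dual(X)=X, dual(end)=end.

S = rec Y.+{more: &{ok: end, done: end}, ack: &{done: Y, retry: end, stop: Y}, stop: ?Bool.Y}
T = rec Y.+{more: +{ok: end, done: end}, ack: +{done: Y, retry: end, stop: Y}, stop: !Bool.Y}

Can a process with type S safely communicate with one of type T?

NO

rec Y vs rec Y  match (μ self-dual)
  +{more,ack,stop} vs +{more,ack,stop}  ✗ choice polarity not flipped — not dual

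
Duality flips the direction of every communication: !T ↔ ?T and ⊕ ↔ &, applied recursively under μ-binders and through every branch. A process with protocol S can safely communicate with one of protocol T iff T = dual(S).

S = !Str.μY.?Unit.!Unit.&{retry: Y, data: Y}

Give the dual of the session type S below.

?Str.μY.!Unit.?Unit.⊕{retry: Y, data: Y}

!Str ↦ ?Str
  μY ↦ μY  (binder kept)
    ?Unit ↦ !Unit
      !Unit ↦ ?Unit
        &{retry,data} ↦ ⊕{retry,data}  (offer→select)
          [retry]
            Y ↦ Y
          [data]
            Y ↦ Y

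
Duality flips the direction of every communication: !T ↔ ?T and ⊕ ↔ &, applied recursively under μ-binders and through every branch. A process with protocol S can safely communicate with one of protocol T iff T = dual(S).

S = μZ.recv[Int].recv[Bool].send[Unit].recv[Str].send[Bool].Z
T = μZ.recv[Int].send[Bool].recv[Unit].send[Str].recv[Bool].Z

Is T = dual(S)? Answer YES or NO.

NO

μZ ‖ μZ  ✓ (rec unchanged)
  recv[Int] ‖ recv[Int]  ✗ same direction on both sides — not dual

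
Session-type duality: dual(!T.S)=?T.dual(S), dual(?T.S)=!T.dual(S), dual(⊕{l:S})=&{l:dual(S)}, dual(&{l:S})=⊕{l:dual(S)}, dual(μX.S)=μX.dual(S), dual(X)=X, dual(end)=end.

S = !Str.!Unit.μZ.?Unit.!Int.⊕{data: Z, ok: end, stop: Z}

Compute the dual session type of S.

?Str.?Unit.μZ.!Unit.?Int.&{data: Z, ok: end, stop: Z}

!Str = ?Str
  !Unit = ?Unit
    μZ = μZ  (binder kept)
      ?Unit = !Unit
        !Int = ?Int
          ⊕{data,ok,stop} = &{data,ok,stop}  (select→offer)
            [data]
              Z ↦ Z
            [ok]
              end ↦ end
            [stop]
              Z ↦ Z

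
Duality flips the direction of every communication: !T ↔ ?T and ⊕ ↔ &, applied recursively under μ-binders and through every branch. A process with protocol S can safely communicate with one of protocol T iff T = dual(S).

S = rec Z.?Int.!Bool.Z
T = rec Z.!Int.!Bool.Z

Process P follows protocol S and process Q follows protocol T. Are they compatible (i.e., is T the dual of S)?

rec Z vs rec Z  ✓ (rec unchanged)
  ?Int vs !Int  ✓
    !Bool vs !Bool  ✗ same direction on both sides — not dual

NO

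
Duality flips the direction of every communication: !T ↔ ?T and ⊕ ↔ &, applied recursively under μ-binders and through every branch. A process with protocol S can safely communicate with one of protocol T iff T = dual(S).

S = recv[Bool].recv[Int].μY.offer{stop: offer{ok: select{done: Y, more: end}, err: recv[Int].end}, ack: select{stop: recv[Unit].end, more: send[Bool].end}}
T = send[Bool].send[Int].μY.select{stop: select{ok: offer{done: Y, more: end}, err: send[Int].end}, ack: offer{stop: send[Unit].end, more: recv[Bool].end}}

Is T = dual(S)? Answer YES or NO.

recv[Bool] ‖ send[Bool]  ✓
  recv[Int] ‖ send[Int]  ✓
    μY ‖ μY  ✓ (μ self-dual)
      offer{stop,ack} ‖ select{stop,ack}  ✓ labels match
        [stop]
          offer{ok,err} ‖ select{ok,err}  ✓ labels match
            [ok]
              select{done,more} ‖ offer{done,more}  ✓ labels match
                [done]
                  Y ‖ Y  ✓
                [more]
                  end ‖ end  ✓
            [err]
              recv[Int] ‖ send[Int]  ✓
                end ‖ end  ✓
        [ack]
          select{stop,more} ‖ offer{stop,more}  ✓ labels match
            [stop]
              recv[Unit] ‖ send[Unit]  ✓
                end ‖ end  ✓
            [more]
              send[Bool] ‖ recv[Bool]  ✓
                end ‖ end  ✓

YES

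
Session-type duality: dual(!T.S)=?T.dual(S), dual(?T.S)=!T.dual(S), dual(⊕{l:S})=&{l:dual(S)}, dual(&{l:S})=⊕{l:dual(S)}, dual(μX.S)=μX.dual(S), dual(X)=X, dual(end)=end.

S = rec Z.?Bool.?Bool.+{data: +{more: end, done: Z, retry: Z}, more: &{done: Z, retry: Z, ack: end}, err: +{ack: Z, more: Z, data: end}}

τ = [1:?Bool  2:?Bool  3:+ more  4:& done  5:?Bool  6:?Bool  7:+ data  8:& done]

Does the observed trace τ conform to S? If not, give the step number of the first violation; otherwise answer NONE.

8

[1] ?Bool  ✓  residual = ?Bool.+{data: +{more: end, done: rec Z.…, retry: rec Z.…}, more: &{done: rec Z.…, retry: rec Z.…, ack: end}, err: +{ack: rec Z.…, more: rec Z.…, data: end}}
[2] ?Bool  ✓  residual = +{data: +{more: end, done: rec Z.…, retry: rec Z.…}, more: &{done: rec Z.…, retry: rec Z.…, ack: end}, err: +{ack: rec Z.…, more: rec Z.…, data: end}}
[3] + more  ✓  residual = &{done: rec Z.…, retry: rec Z.…, ack: end}
[4] & done  ✓  residual = rec Z.…
[5] ?Bool  ✓  residual = ?Bool.+{data: +{more: end, done: rec Z.…, retry: rec Z.…}, more: &{done: rec Z.…, retry: rec Z.…, ack: end}, err: +{ack: rec Z.…, more: rec Z.…, data: end}}
[6] ?Bool  ✓  residual = +{data: +{more: end, done: rec Z.…, retry: rec Z.…}, more: &{done: rec Z.…, retry: rec Z.…, ack: end}, err: +{ack: rec Z.…, more: rec Z.…, data: end}}
[7] + data  ✓  residual = +{more: end, done: rec Z.…, retry: rec Z.…}
[8] got & done, protocol expects + more or + done or + retry  ✗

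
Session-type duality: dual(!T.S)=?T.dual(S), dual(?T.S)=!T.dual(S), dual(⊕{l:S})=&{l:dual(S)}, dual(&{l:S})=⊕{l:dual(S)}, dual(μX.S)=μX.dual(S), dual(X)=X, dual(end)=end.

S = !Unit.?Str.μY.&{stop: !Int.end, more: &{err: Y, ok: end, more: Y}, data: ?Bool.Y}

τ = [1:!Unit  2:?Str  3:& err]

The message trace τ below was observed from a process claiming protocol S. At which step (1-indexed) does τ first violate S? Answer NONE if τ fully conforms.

[1] !Unit  ✓  now at ?Str.μY.…
[2] ?Str  ✓  now at μY.…
[3] got & err, protocol expects & stop or & more or & data  ✗

3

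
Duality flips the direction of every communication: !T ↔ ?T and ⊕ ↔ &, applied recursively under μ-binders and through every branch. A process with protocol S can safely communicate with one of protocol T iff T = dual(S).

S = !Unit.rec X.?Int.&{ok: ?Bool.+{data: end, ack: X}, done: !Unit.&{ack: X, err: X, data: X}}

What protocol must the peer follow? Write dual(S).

!Unit → ?Unit
  rec X → rec X  (rec unchanged)
    ?Int → !Int
      &{ok,done} → +{ok,done}  (&→⊕)
        [ok]
          ?Bool → !Bool
            +{data,ack} → &{data,ack}  (select→offer)
              [data]
                end self-dual
              [ack]
                X self-dual
        [done]
          !Unit → ?Unit
            &{ack,err,data} → +{ack,err,data}  (&→⊕)
              [ack]
                X self-dual
              [err]
                X self-dual
              [data]
                X self-dual

?Unit.rec X.!Int.+{ok: !Bool.&{data: end, ack: X}, done: ?Unit.+{ack: X, err: X, data: X}}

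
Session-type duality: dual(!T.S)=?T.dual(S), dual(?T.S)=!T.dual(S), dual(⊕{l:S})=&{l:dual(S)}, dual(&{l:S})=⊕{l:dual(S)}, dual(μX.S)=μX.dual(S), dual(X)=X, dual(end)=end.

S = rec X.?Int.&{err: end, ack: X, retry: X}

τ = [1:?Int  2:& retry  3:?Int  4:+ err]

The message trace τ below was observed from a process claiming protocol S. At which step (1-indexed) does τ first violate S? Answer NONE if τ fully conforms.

4

[1] ?Int  ok  state: &{err: end, ack: rec X.…, retry: rec X.…}
[2] & retry  ok  state: rec X.…
[3] ?Int  ok  state: &{err: end, ack: rec X.…, retry: rec X.…}
[4] got + err, protocol expects & err or & ack or & retry  ✗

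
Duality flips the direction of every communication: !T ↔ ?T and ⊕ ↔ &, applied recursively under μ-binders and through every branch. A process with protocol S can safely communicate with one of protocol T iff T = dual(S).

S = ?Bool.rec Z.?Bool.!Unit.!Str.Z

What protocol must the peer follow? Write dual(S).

?Bool = !Bool
  rec Z = rec Z  (rec unchanged)
    ?Bool = !Bool
      !Unit = ?Unit
        !Str = ?Str
          Z ↦ Z

!Bool.rec Z.!Bool.?Unit.?Str.Z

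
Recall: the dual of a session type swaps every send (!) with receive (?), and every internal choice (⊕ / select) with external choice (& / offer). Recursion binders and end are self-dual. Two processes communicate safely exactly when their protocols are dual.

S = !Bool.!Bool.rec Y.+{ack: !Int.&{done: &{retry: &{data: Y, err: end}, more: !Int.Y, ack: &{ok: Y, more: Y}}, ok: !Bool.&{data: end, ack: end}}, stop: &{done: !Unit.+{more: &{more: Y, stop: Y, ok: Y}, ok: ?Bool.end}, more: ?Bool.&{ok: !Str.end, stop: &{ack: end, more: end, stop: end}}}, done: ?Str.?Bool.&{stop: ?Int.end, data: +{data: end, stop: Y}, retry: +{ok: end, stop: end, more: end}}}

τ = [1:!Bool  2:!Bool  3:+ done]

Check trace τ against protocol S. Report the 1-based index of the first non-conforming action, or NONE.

NONE

@1 !Bool  ok  state: !Bool.rec Y.…
@2 !Bool  ok  state: rec Y.…
@3 + done  ok  state: ?Str.?Bool.&{stop: ?Int.end, data: +{data: end, stop: rec Y.…}, retry: +{ok: end, stop: end, more: end}}
all 3 steps conform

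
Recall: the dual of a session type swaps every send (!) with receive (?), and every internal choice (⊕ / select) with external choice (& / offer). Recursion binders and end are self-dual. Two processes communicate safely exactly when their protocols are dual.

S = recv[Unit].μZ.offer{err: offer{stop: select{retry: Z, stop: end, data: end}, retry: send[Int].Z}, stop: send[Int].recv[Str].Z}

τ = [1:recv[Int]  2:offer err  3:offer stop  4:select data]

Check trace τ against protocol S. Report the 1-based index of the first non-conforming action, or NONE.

@1 got recv[Int], protocol expects recv[Unit]  ✗

1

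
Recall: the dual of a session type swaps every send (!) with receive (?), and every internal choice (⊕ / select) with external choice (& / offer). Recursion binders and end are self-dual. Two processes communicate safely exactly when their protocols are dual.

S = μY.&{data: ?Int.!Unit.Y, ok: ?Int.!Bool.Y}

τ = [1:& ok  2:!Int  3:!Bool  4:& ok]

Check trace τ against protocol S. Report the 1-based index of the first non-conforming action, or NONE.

2

step 1: & ok  ok  residual = ?Int.!Bool.μY.…
step 2: got !Int, protocol expects ?Int  ✗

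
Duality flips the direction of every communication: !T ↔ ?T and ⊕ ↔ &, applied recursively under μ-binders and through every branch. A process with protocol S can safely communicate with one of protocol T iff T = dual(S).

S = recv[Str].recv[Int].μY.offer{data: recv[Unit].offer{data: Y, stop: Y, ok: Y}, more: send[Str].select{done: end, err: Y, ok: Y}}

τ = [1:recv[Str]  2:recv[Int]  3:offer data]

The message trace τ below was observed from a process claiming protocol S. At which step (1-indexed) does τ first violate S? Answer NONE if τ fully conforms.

@1 recv[Str]  match  now at recv[Int].μY.…
@2 recv[Int]  match  now at μY.…
@3 offer data  match  now at recv[Unit].offer{data: μY.…, stop: μY.…, ok: μY.…}
trace exhausted — no violation

NONE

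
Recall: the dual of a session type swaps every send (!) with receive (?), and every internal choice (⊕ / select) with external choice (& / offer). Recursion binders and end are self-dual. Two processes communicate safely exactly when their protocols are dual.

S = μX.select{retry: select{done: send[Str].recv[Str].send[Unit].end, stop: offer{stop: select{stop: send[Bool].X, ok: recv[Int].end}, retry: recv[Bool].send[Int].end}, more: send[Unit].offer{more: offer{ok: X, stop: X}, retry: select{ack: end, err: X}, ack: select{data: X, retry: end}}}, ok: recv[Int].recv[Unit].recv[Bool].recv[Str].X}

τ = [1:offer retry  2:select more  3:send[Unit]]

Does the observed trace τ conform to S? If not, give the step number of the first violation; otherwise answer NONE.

1

step 1: got offer retry, protocol expects select retry or select ok  ✗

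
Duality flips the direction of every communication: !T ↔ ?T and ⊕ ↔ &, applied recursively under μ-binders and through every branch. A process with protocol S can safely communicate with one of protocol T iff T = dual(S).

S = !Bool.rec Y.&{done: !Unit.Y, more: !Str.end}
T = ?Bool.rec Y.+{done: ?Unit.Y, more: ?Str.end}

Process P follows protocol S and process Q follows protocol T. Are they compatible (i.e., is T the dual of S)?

YES

!Bool ‖ ?Bool  ✓
  rec Y ‖ rec Y  ✓ (μ self-dual)
    &{done,more} ‖ +{done,more}  ✓ label sets agree
      • done:
        !Unit ‖ ?Unit  ✓
          Y ‖ Y  ✓
      • more:
        !Str ‖ ?Str  ✓
          end ‖ end  ✓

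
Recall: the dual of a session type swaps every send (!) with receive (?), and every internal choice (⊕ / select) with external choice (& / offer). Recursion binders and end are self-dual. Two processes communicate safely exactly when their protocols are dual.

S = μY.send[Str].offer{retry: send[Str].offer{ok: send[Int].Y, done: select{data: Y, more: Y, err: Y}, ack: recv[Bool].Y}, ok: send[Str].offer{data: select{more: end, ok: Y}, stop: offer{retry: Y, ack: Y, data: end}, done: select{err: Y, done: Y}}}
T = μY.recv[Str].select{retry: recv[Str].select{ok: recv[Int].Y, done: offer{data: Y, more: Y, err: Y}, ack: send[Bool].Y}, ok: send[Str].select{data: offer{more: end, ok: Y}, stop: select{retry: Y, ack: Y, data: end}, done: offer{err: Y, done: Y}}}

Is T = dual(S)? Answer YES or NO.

NO

μY | μY  ✓ (rec unchanged)
  send[Str] | recv[Str]  ✓
    offer{retry,ok} | select{retry,ok}  ✓ label sets agree
      case retry:
        send[Str] | recv[Str]  ✓
          offer{ok,done,ack} | select{ok,done,ack}  ✓ label sets agree
            case ok:
              send[Int] | recv[Int]  ✓
                Y | Y  ✓
            case done:
              select{data,more,err} | offer{data,more,err}  ✓ label sets agree
                case data:
                  Y | Y  ✓
                case more:
                  Y | Y  ✓
                case err:
                  Y | Y  ✓
            case ack:
              recv[Bool] | send[Bool]  ✓
                Y | Y  ✓
      case ok:
        send[Str] | send[Str]  ✗ same direction on both sides — not dual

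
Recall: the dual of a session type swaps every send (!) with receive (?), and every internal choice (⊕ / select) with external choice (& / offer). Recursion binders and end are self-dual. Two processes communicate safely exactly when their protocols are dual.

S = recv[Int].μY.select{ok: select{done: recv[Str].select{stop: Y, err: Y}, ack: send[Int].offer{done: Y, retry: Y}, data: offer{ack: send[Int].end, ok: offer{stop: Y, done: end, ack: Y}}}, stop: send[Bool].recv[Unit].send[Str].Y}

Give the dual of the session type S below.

send[Int].μY.offer{ok: offer{done: send[Str].offer{stop: Y, err: Y}, ack: recv[Int].select{done: Y, retry: Y}, data: select{ack: recv[Int].end, ok: select{stop: Y, done: end, ack: Y}}}, stop: recv[Bool].send[Unit].recv[Str].Y}

recv[Int] → send[Int]
  μY → μY  (rec unchanged)
    select{ok,stop} → offer{ok,stop}  (⊕→&)
      case ok:
        select{done,ack,data} → offer{done,ack,data}  (⊕→&)
          case done:
            recv[Str] → send[Str]
              select{stop,err} → offer{stop,err}  (⊕→&)
                case stop:
                  dual(Y) = Y
                case err:
                  dual(Y) = Y
          case ack:
            send[Int] → recv[Int]
              offer{done,retry} → select{done,retry}  (&→⊕)
                case done:
                  dual(Y) = Y
                case retry:
                  dual(Y) = Y
          case data:
            offer{ack,ok} → select{ack,ok}  (&→⊕)
              case ack:
                send[Int] → recv[Int]
                  dual(end) = end
              case ok:
                offer{stop,done,ack} → select{stop,done,ack}  (&→⊕)
                  case stop:
                    dual(Y) = Y
                  case done:
                    dual(end) = end
                  case ack:
                    dual(Y) = Y
      case stop:
        send[Bool] → recv[Bool]
          recv[Unit] → send[Unit]
            send[Str] → recv[Str]
              dual(Y) = Y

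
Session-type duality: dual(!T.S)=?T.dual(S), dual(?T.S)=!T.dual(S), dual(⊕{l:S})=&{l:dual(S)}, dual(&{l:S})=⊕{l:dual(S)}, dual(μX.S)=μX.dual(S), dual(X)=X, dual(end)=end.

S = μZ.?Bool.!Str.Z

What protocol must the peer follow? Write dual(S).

μZ → μZ  (μ self-dual)
  ?Bool → !Bool
    !Str → ?Str
      dual(Z) = Z

μZ.!Bool.?Str.Z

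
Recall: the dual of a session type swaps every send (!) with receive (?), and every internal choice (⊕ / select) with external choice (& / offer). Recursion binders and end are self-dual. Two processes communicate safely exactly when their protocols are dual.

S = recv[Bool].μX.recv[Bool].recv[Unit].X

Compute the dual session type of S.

recv[Bool] ↦ send[Bool]
  μX ↦ μX  (μ self-dual)
    recv[Bool] ↦ send[Bool]
      recv[Unit] ↦ send[Unit]
        X self-dual

send[Bool].μX.send[Bool].send[Unit].X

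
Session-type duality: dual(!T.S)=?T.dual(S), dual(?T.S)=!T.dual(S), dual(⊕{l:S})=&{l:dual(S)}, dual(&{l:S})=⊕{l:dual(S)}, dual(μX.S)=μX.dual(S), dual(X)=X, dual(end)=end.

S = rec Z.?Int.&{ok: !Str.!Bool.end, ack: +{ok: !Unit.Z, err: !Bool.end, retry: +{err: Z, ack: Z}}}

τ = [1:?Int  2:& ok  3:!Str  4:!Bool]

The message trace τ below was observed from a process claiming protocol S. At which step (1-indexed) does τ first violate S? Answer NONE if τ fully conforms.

NONE

step 1: ?Int  ✓  residual = &{ok: !Str.!Bool.end, ack: +{ok: !Unit.rec Z.…, err: !Bool.end, retry: +{err: rec Z.…, ack: rec Z.…}}}
step 2: & ok  ✓  residual = !Str.!Bool.end
step 3: !Str  ✓  residual = !Bool.end
step 4: !Bool  ✓  residual = end
all 4 steps conform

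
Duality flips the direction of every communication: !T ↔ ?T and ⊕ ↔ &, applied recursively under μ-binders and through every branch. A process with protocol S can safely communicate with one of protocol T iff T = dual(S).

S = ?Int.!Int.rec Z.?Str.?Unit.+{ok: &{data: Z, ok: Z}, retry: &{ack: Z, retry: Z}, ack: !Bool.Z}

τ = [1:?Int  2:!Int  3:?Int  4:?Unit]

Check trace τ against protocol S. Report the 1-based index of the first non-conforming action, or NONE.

@1 ?Int  ok  cont: !Int.rec Z.…
@2 !Int  ok  cont: rec Z.…
@3 got ?Int, protocol expects ?Str  ✗

3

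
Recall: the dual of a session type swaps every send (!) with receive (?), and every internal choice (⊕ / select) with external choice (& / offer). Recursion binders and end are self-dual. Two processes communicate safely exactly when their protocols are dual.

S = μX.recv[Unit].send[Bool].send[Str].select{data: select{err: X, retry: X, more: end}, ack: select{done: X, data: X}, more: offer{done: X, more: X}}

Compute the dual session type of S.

μX.send[Unit].recv[Bool].recv[Str].offer{data: offer{err: X, retry: X, more: end}, ack: offer{done: X, data: X}, more: select{done: X, more: X}}

μX = μX  (binder kept)
  recv[Unit] = send[Unit]
    send[Bool] = recv[Bool]
      send[Str] = recv[Str]
        select{data,ack,more} = offer{data,ack,more}  (internal→external)
          • data:
            select{err,retry,more} = offer{err,retry,more}  (internal→external)
              • err:
                X ↦ X
              • retry:
                X ↦ X
              • more:
                end ↦ end
          • ack:
            select{done,data} = offer{done,data}  (internal→external)
              • done:
                X ↦ X
              • data:
                X ↦ X
          • more:
            offer{done,more} = select{done,more}  (&→⊕)
              • done:
                X ↦ X
              • more:
                X ↦ X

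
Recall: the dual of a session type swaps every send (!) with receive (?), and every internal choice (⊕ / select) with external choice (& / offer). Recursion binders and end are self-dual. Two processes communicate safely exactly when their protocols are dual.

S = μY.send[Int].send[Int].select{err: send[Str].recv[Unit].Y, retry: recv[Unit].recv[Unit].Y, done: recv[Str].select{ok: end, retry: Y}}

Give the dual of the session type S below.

μY.recv[Int].recv[Int].offer{err: recv[Str].send[Unit].Y, retry: send[Unit].send[Unit].Y, done: send[Str].offer{ok: end, retry: Y}}

μY → μY  (binder kept)
  send[Int] → recv[Int]
    send[Int] → recv[Int]
      select{err,retry,done} → offer{err,retry,done}  (internal→external)
        • err:
          send[Str] → recv[Str]
            recv[Unit] → send[Unit]
              dual(Y) = Y
        • retry:
          recv[Unit] → send[Unit]
            recv[Unit] → send[Unit]
              dual(Y) = Y
        • done:
          recv[Str] → send[Str]
            select{ok,retry} → offer{ok,retry}  (internal→external)
              • ok:
                dual(end) = end
              • retry:
                dual(Y) = Y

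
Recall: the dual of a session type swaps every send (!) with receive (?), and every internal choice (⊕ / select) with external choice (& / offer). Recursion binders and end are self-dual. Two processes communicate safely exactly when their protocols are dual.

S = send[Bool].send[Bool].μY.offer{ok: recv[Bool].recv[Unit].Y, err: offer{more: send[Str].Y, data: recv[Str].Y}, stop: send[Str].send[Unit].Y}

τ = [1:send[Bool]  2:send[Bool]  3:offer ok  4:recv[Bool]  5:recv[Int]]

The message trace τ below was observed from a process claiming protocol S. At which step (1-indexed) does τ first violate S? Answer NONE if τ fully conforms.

5

@1 send[Bool]  match  cont: send[Bool].μY.…
@2 send[Bool]  match  cont: μY.…
@3 offer ok  match  cont: recv[Bool].recv[Unit].μY.…
@4 recv[Bool]  match  cont: recv[Unit].μY.…
@5 got recv[Int], protocol expects recv[Unit]  ✗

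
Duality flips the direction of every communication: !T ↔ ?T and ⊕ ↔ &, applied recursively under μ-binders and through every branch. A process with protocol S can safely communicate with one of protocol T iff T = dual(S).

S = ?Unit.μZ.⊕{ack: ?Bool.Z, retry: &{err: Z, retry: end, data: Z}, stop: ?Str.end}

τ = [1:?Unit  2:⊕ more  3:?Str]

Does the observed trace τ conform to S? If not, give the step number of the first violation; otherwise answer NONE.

2

step 1: ?Unit  ✓  state: μZ.…
step 2: got ⊕ more, protocol expects ⊕ ack or ⊕ retry or ⊕ stop  ✗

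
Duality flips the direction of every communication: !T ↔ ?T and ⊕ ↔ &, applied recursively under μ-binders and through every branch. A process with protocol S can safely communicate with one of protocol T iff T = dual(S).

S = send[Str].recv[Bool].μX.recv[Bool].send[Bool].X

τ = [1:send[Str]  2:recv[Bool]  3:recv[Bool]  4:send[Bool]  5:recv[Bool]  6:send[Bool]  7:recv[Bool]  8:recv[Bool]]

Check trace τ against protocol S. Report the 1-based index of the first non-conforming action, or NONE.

step 1: send[Str]  ✓  now at recv[Bool].μX.…
step 2: recv[Bool]  ✓  now at μX.…
step 3: recv[Bool]  ✓  now at send[Bool].μX.…
step 4: send[Bool]  ✓  now at μX.…
step 5: recv[Bool]  ✓  now at send[Bool].μX.…
step 6: send[Bool]  ✓  now at μX.…
step 7: recv[Bool]  ✓  now at send[Bool].μX.…
step 8: got recv[Bool], protocol expects send[Bool]  ✗

8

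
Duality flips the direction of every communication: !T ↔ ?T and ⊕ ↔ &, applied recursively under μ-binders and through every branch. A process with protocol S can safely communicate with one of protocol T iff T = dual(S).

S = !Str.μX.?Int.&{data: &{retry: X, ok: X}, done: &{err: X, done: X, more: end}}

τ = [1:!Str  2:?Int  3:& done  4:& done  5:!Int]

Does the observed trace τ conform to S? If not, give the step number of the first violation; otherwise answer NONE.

@1 !Str  match  state: μX.…
@2 ?Int  match  state: &{data: &{retry: μX.…, ok: μX.…}, done: &{err: μX.…, done: μX.…, more: end}}
@3 & done  match  state: &{err: μX.…, done: μX.…, more: end}
@4 & done  match  state: μX.…
@5 got !Int, protocol expects ?Int  ✗

5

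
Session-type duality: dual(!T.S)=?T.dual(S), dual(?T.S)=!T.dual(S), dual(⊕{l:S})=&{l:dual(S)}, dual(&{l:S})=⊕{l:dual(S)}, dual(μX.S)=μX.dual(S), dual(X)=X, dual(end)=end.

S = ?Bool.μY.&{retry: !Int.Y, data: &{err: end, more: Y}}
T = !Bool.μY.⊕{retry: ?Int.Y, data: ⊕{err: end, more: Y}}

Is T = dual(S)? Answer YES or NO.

YES

?Bool vs !Bool  match
  μY vs μY  match (μ self-dual)
    &{retry,data} vs ⊕{retry,data}  match same labels
      case retry:
        !Int vs ?Int  match
          Y vs Y  match
      case data:
        &{err,more} vs ⊕{err,more}  match same labels
          case err:
            end vs end  match
          case more:
            Y vs Y  match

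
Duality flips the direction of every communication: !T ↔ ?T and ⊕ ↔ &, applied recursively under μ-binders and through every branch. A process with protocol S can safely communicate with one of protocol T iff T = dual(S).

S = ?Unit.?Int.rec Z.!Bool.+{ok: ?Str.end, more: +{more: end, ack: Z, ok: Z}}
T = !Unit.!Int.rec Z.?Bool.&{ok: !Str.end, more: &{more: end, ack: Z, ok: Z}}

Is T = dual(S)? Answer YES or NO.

YES

?Unit | !Unit  ok
  ?Int | !Int  ok
    rec Z | rec Z  ok (μ self-dual)
      !Bool | ?Bool  ok
        +{ok,more} | &{ok,more}  ok labels match
          [ok]
            ?Str | !Str  ok
              end | end  ok
          [more]
            +{more,ack,ok} | &{more,ack,ok}  ok labels match
              [more]
                end | end  ok
              [ack]
                Z | Z  ok
              [ok]
                Z | Z  ok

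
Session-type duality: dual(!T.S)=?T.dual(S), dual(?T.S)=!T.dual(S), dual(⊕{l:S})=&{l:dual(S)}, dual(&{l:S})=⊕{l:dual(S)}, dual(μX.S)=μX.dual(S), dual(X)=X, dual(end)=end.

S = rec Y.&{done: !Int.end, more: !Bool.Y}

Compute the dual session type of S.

rec Y.+{done: ?Int.end, more: ?Bool.Y}

rec Y ↦ rec Y  (rec unchanged)
  &{done,more} ↦ +{done,more}  (&→⊕)
    case done:
      !Int ↦ ?Int
        end ↦ end
    case more:
      !Bool ↦ ?Bool
        Y ↦ Y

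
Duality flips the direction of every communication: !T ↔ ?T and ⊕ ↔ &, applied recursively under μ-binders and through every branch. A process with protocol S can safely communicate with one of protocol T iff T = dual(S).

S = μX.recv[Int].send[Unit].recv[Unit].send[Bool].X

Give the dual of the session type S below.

μX.send[Int].recv[Unit].send[Unit].recv[Bool].X

μX ↦ μX  (rec unchanged)
  recv[Int] ↦ send[Int]
    send[Unit] ↦ recv[Unit]
      recv[Unit] ↦ send[Unit]
        send[Bool] ↦ recv[Bool]
          X self-dual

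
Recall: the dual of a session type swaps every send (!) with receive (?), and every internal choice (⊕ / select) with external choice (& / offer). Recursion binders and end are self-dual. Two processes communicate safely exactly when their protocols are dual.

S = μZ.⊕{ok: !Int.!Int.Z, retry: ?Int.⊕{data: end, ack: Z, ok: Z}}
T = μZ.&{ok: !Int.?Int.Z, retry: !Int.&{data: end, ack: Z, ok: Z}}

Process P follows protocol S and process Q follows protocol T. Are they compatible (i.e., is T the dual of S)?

NO

μZ ‖ μZ  ✓ (μ self-dual)
  ⊕{ok,retry} ‖ &{ok,retry}  ✓ label sets agree
    • ok:
      !Int ‖ !Int  ✗ same direction on both sides — not dual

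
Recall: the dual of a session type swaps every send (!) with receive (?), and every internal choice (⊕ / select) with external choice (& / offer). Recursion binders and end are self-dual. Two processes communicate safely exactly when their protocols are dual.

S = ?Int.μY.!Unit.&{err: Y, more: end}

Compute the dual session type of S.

!Int.μY.?Unit.⊕{err: Y, more: end}

?Int ↦ !Int
  μY ↦ μY  (μ self-dual)
    !Unit ↦ ?Unit
      &{err,more} ↦ ⊕{err,more}  (offer→select)
        • err:
          Y self-dual
        • more:
          end self-dual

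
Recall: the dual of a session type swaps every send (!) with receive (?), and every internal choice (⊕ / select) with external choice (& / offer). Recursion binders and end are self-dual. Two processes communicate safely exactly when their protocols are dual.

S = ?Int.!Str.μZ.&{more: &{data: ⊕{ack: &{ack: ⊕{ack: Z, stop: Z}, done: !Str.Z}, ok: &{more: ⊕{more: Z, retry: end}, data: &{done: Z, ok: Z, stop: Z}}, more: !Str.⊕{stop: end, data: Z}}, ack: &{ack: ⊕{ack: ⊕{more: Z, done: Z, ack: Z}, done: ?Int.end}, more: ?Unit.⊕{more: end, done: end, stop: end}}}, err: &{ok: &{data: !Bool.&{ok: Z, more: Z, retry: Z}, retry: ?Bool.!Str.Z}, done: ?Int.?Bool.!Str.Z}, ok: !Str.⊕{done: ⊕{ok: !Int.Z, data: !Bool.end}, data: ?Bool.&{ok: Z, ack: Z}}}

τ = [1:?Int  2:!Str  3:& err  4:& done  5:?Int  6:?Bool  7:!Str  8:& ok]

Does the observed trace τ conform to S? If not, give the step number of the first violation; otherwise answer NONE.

NONE

@1 ?Int  ✓  state: !Str.μZ.…
@2 !Str  ✓  state: μZ.…
@3 & err  ✓  state: &{ok: &{data: !Bool.&{ok: μZ.…, more: μZ.…, retry: μZ.…}, retry: ?Bool.!Str.μZ.…}, done: ?Int.?Bool.!Str.μZ.…}
@4 & done  ✓  state: ?Int.?Bool.!Str.μZ.…
@5 ?Int  ✓  state: ?Bool.!Str.μZ.…
@6 ?Bool  ✓  state: !Str.μZ.…
@7 !Str  ✓  state: μZ.…
@8 & ok  ✓  state: !Str.⊕{done: ⊕{ok: !Int.μZ.…, data: !Bool.end}, data: ?Bool.&{ok: μZ.…, ack: μZ.…}}
trace exhausted — no violation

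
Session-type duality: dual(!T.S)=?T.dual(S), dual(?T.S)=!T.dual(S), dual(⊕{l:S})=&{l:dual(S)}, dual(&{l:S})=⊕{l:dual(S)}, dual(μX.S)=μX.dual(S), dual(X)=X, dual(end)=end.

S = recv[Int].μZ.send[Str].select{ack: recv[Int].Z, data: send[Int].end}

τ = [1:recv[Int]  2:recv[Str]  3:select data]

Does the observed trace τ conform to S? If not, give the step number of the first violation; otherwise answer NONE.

2

step 1: recv[Int]  match  residual = μZ.…
step 2: got recv[Str], protocol expects send[Str]  ✗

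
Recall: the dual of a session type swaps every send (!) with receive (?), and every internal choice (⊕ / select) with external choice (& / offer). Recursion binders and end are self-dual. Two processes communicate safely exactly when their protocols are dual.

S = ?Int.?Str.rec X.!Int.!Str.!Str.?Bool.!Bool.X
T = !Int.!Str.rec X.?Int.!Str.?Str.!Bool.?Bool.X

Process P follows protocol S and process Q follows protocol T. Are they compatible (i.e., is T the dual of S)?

?Int vs !Int  ✓
  ?Str vs !Str  ✓
    rec X vs rec X  ✓ (rec unchanged)
      !Int vs ?Int  ✓
        !Str vs !Str  ✗ same direction on both sides — not dual

NO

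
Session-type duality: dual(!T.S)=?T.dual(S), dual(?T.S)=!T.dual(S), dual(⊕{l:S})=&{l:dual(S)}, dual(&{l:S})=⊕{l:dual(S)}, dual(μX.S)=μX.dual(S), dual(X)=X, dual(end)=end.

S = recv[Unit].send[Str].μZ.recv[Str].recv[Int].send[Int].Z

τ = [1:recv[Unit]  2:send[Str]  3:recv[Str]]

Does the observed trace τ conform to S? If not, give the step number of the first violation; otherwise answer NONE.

NONE

@1 recv[Unit]  ok  state: send[Str].μZ.…
@2 send[Str]  ok  state: μZ.…
@3 recv[Str]  ok  state: recv[Int].send[Int].μZ.…
trace exhausted — no violation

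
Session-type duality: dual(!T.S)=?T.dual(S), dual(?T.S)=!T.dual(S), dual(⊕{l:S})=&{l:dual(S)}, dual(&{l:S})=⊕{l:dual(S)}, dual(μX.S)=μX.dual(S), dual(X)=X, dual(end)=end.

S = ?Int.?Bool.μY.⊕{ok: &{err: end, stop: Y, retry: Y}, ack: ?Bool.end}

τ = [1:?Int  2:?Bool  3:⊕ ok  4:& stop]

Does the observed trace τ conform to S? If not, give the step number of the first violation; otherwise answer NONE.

[1] ?Int  ✓  state: ?Bool.μY.…
[2] ?Bool  ✓  state: μY.…
[3] ⊕ ok  ✓  state: &{err: end, stop: μY.…, retry: μY.…}
[4] & stop  ✓  state: μY.…
all 4 steps conform

NONE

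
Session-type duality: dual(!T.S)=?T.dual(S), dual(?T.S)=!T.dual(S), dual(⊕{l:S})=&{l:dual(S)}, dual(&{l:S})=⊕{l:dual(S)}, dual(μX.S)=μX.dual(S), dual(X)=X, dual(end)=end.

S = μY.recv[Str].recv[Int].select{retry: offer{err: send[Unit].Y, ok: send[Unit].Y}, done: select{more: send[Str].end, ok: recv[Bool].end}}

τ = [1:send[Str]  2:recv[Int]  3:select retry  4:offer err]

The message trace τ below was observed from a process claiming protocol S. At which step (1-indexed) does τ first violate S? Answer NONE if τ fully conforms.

1

[1] got send[Str], protocol expects recv[Str]  ✗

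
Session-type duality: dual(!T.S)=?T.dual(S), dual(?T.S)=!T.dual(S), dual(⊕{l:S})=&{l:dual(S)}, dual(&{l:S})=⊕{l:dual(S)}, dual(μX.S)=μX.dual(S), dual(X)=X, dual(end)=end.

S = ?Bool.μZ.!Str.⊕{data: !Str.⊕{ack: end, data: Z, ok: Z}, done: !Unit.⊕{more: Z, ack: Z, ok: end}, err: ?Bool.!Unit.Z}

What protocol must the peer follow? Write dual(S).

?Bool = !Bool
  μZ = μZ  (binder kept)
    !Str = ?Str
      ⊕{data,done,err} = &{data,done,err}  (⊕→&)
        [data]
          !Str = ?Str
            ⊕{ack,data,ok} = &{ack,data,ok}  (⊕→&)
              [ack]
                end self-dual
              [data]
                Z self-dual
              [ok]
                Z self-dual
        [done]
          !Unit = ?Unit
            ⊕{more,ack,ok} = &{more,ack,ok}  (⊕→&)
              [more]
                Z self-dual
              [ack]
                Z self-dual
              [ok]
                end self-dual
        [err]
          ?Bool = !Bool
            !Unit = ?Unit
              Z self-dual

!Bool.μZ.?Str.&{data: ?Str.&{ack: end, data: Z, ok: Z}, done: ?Unit.&{more: Z, ack: Z, ok: end}, err: !Bool.?Unit.Z}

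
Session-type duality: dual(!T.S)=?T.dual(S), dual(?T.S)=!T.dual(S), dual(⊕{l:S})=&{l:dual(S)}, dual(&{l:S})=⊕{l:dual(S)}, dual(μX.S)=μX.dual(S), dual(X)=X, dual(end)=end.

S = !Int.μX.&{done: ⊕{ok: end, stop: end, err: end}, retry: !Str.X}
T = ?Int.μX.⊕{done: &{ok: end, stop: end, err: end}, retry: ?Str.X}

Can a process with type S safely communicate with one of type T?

YES

!Int ‖ ?Int  ok
  μX ‖ μX  ok (binder kept)
    &{done,retry} ‖ ⊕{done,retry}  ok same labels
      [done]
        ⊕{ok,stop,err} ‖ &{ok,stop,err}  ok same labels
          [ok]
            end ‖ end  ok
          [stop]
            end ‖ end  ok
          [err]
            end ‖ end  ok
      [retry]
        !Str ‖ ?Str  ok
          X ‖ X  ok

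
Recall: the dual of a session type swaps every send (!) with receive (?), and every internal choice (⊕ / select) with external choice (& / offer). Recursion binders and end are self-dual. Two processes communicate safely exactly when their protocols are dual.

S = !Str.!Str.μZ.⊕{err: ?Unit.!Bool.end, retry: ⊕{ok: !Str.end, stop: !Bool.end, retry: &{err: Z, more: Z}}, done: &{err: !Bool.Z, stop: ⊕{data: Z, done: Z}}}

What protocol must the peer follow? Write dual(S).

!Str ↦ ?Str
  !Str ↦ ?Str
    μZ ↦ μZ  (rec unchanged)
      ⊕{err,retry,done} ↦ &{err,retry,done}  (internal→external)
        [err]
          ?Unit ↦ !Unit
            !Bool ↦ ?Bool
              end self-dual
        [retry]
          ⊕{ok,stop,retry} ↦ &{ok,stop,retry}  (internal→external)
            [ok]
              !Str ↦ ?Str
                end self-dual
            [stop]
              !Bool ↦ ?Bool
                end self-dual
            [retry]
              &{err,more} ↦ ⊕{err,more}  (external→internal)
                [err]
                  Z self-dual
                [more]
                  Z self-dual
        [done]
          &{err,stop} ↦ ⊕{err,stop}  (external→internal)
            [err]
              !Bool ↦ ?Bool
                Z self-dual
            [stop]
              ⊕{data,done} ↦ &{data,done}  (internal→external)
                [data]
                  Z self-dual
                [done]
                  Z self-dual

?Str.?Str.μZ.&{err: !Unit.?Bool.end, retry: &{ok: ?Str.end, stop: ?Bool.end, retry: ⊕{err: Z, more: Z}}, done: ⊕{err: ?Bool.Z, stop: &{data: Z, done: Z}}}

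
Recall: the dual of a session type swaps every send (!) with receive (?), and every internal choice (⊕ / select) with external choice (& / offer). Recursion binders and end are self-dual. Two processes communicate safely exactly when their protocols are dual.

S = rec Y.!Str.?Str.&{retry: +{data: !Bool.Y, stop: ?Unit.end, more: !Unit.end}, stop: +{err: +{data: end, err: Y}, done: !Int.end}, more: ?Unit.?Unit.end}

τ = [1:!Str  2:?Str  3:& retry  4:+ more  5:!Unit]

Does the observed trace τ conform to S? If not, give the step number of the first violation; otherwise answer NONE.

NONE

step 1: !Str  match  cont: ?Str.&{retry: +{data: !Bool.rec Y.…, stop: ?Unit.end, more: !Unit.end}, stop: +{err: +{data: end, err: rec Y.…}, done: !Int.end}, more: ?Unit.?Unit.end}
step 2: ?Str  match  cont: &{retry: +{data: !Bool.rec Y.…, stop: ?Unit.end, more: !Unit.end}, stop: +{err: +{data: end, err: rec Y.…}, done: !Int.end}, more: ?Unit.?Unit.end}
step 3: & retry  match  cont: +{data: !Bool.rec Y.…, stop: ?Unit.end, more: !Unit.end}
step 4: + more  match  cont: !Unit.end
step 5: !Unit  match  cont: end
τ conforms to S (length 5)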